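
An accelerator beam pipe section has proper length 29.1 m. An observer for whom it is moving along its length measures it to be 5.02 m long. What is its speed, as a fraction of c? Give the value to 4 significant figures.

β ≈ 0.9850

γ = L₀/L = 29.1/5.02 = 5.79681
β = √(1 − 1/γ²) = 0.9850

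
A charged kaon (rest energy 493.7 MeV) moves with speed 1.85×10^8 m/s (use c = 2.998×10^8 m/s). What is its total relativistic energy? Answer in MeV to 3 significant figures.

β = v/c = 1.85×10^8 / 2.998×10^8 = 0.61708
γ = 1/√(1 − 0.61708²) = 1.2708
E = γm₀c² = 1.2708 × 493.7 MeV = 627 MeV

E ≈ 627 MeV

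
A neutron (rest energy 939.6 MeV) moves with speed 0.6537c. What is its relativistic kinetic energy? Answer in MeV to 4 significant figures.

K ≈ 302.0 MeV

γ = 1/√(1 − 0.6537²) = 1.32143
K = (γ − 1)m₀c² = (1.32143 − 1) × 939.6 MeV = 0.321434 × 939.6 MeV = 302.0 MeV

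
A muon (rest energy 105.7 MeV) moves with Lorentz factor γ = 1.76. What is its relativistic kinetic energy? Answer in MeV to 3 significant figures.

γ = 1.76 (given)
K = (γ − 1)m₀c² = (1.76 − 1) × 105.7 MeV = 0.76000 × 105.7 MeV = 80.3 MeV

K ≈ 80.3 MeV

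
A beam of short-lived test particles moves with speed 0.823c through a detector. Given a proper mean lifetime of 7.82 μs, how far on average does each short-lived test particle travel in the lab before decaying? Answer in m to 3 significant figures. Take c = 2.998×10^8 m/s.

d ≈ 3400 m

γ = 1/√(1 − 0.823²) = 1.7604
Dilated lifetime: Δt = γτ₀ = 1.7604 × 7.82 μs = 13.767 μs
d = vΔt = 0.823c × 13.767 μs = 2.4674×10^8 m/s × 1.3767×10^-5 s = 3400 m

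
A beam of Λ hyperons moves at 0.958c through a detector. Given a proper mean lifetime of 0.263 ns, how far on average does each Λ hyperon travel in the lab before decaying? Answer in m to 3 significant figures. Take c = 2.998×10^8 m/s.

γ = 1/√(1 − 0.958²) = 3.4871
Dilated lifetime: Δt = γτ₀ = 3.4871 × 0.263 ns = 0.91712 ns
d = vΔt = 0.958c × 0.91712 ns = 2.8721×10^8 m/s × 9.1712×10^-10 s = 0.263 m

d ≈ 0.263 m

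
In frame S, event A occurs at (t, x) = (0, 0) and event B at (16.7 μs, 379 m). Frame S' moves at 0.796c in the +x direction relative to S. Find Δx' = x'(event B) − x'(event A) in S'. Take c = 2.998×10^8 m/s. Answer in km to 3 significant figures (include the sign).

γ = 1/√(1 − 0.796²) = 1.6521
Δx' = γ(Δx − vΔt) = 1.6521 × (379 m − 0.796×(2.998×10^8 m/s)×16.7×10^-6 s)
= 1.6521 × (-3606.3 m) = -5.96 km

Δx' ≈ -5.96 km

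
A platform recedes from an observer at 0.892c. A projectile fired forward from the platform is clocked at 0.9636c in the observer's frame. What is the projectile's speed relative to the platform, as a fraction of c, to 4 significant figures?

Inverse velocity addition: u' = (u − v)/(1 − uv/c²)
= (0.9636 − 0.892)/(1 − 0.9636×0.892) = 0.07160/0.140469 = 0.5097

u' ≈ 0.5097c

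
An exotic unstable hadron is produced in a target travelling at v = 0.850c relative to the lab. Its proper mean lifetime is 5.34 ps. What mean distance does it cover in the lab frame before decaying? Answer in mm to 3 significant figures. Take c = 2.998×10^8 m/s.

γ = 1/√(1 − 0.850²) = 1.8983
Dilated lifetime: Δt = γτ₀ = 1.8983 × 5.34 ps = 10.137 ps
d = vΔt = 0.850c × 10.137 ps = 2.5483×10^8 m/s × 1.0137×10^-11 s = 2.58 mm

d ≈ 2.58 mm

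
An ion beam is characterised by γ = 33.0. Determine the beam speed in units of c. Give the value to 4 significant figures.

β ≈ 0.9995

β = √(1 − 1/γ²) = √(1 − 1/33.0²) = √(0.999082) = 0.9995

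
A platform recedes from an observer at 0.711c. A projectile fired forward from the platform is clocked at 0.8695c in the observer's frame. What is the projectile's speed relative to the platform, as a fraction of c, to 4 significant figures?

Inverse velocity addition: u' = (u − v)/(1 − uv/c²)
= (0.8695 − 0.711)/(1 − 0.8695×0.711) = 0.1585/0.381785 = 0.4152

u' ≈ 0.4152c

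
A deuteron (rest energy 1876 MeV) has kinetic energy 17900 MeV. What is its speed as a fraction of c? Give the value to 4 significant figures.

β ≈ 0.9955

γ = 1 + K/(m₀c²) = 1 + 17900/1876 = 10.5416
β = √(1 − 1/γ²) = 0.9955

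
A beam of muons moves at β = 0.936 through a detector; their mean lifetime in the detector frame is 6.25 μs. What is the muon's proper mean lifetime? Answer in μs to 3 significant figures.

γ = 1/√(1 − 0.936²) = 2.8409
Proper time: τ₀ = Δt/γ = 6.25/2.8409 = 2.20 μs

τ₀ ≈ 2.20 μs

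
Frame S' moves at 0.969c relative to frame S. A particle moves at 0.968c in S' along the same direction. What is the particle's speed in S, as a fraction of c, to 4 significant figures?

Relativistic velocity addition: u = (u' + v)/(1 + u'v/c²)
= (0.968 + 0.969)/(1 + 0.968×0.969) = 1.937/1.93799 = 0.9995

u ≈ 0.9995c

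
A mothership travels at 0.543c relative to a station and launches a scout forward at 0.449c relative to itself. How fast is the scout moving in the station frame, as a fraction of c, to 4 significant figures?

Compose boost 2: (0.449 + 0.543)/(1 + 0.449×0.543) = 0.9920/1.24381 = 0.7976

u ≈ 0.7976c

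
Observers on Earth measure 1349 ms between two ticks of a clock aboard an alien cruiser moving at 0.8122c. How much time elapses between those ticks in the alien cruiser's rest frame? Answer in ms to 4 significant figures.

γ = 1/√(1 − 0.8122²) = 1.71415
Proper time: τ₀ = Δt/γ = 1349/1.71415 = 787.0 ms

τ₀ ≈ 787.0 ms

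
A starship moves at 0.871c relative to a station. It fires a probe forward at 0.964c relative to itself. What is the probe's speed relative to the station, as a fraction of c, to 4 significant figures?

u ≈ 0.9975c

Relativistic velocity addition: u = (u' + v)/(1 + u'v/c²)
= (0.964 + 0.871)/(1 + 0.964×0.871) = 1.835/1.83964 = 0.9975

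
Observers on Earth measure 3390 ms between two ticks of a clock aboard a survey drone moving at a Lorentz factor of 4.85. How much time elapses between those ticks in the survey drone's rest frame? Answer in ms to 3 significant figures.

γ = 4.85 (given)
Proper time: τ₀ = Δt/γ = 3390/4.85 = 699 ms

τ₀ ≈ 699 ms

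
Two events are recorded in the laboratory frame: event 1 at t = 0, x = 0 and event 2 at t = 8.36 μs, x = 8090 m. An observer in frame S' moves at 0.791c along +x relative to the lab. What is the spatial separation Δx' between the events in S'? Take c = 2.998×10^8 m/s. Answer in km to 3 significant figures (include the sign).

Δx' ≈ 9.98 km

γ = 1/√(1 − 0.791²) = 1.6345
Δx' = γ(Δx − vΔt) = 1.6345 × (8090 m − 0.791×(2.998×10^8 m/s)×8.36×10^-6 s)
= 1.6345 × (6107.5 m) = 9.98 km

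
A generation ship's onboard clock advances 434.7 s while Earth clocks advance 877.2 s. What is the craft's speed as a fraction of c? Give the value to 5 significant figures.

β ≈ 0.86858

γ = Δt/τ₀ = 877.2/434.7 = 2.017943
β = √(1 − 1/γ²) = √(1 − 1/2.017943²) = 0.86858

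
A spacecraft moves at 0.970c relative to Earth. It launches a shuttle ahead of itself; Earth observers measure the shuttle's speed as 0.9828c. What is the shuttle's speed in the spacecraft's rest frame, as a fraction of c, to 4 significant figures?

u' ≈ 0.2742c

Inverse velocity addition: u' = (u − v)/(1 − uv/c²)
= (0.9828 − 0.970)/(1 − 0.9828×0.970) = 0.01280/0.0466840 = 0.2742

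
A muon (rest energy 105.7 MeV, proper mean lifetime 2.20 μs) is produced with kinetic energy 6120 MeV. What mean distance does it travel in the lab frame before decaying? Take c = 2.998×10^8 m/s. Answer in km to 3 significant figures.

γ = 1 + K/(m₀c²) = 1 + 6120/105.7 = 58.900
β = √(1 − 1/γ²) = 0.99986
Dilated lifetime: γτ₀ = 58.900 × 2.20 μs = 129.58 μs
d = βc·γτ₀ = 0.99986 × (2.998×10^8 m/s) × 0.00012958 s = 38.8 km

d ≈ 38.8 km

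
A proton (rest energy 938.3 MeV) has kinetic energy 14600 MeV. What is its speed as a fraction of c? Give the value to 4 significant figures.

γ = 1 + K/(m₀c²) = 1 + 14600/938.3 = 16.5601
β = √(1 − 1/γ²) = 0.9982

β ≈ 0.9982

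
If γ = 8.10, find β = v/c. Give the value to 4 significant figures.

β ≈ 0.9923

β = √(1 − 1/γ²) = √(1 − 1/8.10²) = √(0.984758) = 0.9923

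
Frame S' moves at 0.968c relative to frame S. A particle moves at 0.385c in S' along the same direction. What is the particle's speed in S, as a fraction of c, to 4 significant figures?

u ≈ 0.9857c

Relativistic velocity addition: u = (u' + v)/(1 + u'v/c²)
= (0.385 + 0.968)/(1 + 0.385×0.968) = 1.353/1.37268 = 0.9857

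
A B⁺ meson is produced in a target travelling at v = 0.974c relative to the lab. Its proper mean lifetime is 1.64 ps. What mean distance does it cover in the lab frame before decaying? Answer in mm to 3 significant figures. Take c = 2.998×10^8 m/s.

d ≈ 2.11 mm

γ = 1/√(1 − 0.974²) = 4.4141
Dilated lifetime: Δt = γτ₀ = 4.4141 × 1.64 ps = 7.2391 ps
d = vΔt = 0.974c × 7.2391 ps = 2.9201×10^8 m/s × 7.2391×10^-12 s = 2.11 mm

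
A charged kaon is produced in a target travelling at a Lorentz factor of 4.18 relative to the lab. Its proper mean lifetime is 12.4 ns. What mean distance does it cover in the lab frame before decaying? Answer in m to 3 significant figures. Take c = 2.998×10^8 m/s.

d ≈ 15.1 m

β = √(1 − 1/γ²) = √(1 − 1/4.18²) = 0.97096
Dilated lifetime: Δt = γτ₀ = 4.18 × 12.4 ns = 51.832 ns
d = vΔt = 0.97096c × 51.832 ns = 2.9109×10^8 m/s × 5.1832×10^-8 s = 15.1 m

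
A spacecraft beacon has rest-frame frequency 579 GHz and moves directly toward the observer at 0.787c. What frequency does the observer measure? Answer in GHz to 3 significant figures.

f_obs ≈ 1680 GHz

Relativistic Doppler: f_obs = f_src √((1+β)/(1−β))
= 579 × √(1.7870/0.21300) = 579 × 2.8965 = 1680 GHz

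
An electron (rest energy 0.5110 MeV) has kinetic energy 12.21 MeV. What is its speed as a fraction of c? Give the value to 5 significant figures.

γ = 1 + K/(m₀c²) = 1 + 12.21/0.5110 = 24.89432
β = √(1 − 1/γ²) = 0.99919

β ≈ 0.99919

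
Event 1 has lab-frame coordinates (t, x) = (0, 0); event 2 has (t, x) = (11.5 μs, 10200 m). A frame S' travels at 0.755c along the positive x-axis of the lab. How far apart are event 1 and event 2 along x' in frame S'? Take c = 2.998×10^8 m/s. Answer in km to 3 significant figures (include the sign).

Δx' ≈ 11.6 km

γ = 1/√(1 − 0.755²) = 1.5250
Δx' = γ(Δx − vΔt) = 1.5250 × (10200 m − 0.755×(2.998×10^8 m/s)×11.5×10^-6 s)
= 1.5250 × (7597.0 m) = 11.6 km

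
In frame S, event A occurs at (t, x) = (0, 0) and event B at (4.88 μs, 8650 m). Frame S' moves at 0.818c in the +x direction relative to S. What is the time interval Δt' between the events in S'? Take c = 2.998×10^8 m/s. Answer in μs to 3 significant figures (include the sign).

γ = 1/√(1 − 0.818²) = 1.7385
Δt' = γ(Δt − vΔx/c²) = 1.7385 × (4.88 μs − 0.818×8650 m / (2.998×10^8 m/s))
= 1.7385 × (-18.721 μs) = -32.5 μs

Δt' ≈ -32.5 μs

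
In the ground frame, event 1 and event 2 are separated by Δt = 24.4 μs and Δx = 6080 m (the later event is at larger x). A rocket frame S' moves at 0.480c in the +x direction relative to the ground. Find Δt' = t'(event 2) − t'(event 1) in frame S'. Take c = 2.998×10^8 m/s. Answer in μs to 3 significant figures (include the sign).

γ = 1/√(1 − 0.480²) = 1.1399
Δt' = γ(Δt − vΔx/c²) = 1.1399 × (24.4 μs − 0.480×6080 m / (2.998×10^8 m/s))
= 1.1399 × (14.666 μs) = 16.7 μs

Δt' ≈ 16.7 μs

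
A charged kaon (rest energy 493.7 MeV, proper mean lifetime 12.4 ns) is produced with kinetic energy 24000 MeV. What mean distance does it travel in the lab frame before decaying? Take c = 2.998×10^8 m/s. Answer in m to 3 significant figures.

γ = 1 + K/(m₀c²) = 1 + 24000/493.7 = 49.613
β = √(1 − 1/γ²) = 0.99980
Dilated lifetime: γτ₀ = 49.613 × 12.4 ns = 615.20 ns
d = βc·γτ₀ = 0.99980 × (2.998×10^8 m/s) × 6.1520×10^-7 s = 184 m

d ≈ 184 m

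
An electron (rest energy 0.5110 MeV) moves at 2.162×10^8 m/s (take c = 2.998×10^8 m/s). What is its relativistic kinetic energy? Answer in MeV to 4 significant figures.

K ≈ 0.2266 MeV

β = v/c = 2.162×10^8 / 2.998×10^8 = 0.721147
γ = 1/√(1 − 0.721147²) = 1.44346
K = (γ − 1)m₀c² = (1.44346 − 1) × 0.5110 MeV = 0.443456 × 0.5110 MeV = 0.2266 MeV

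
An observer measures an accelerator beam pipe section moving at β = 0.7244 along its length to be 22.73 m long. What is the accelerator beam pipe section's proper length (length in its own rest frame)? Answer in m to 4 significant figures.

γ = 1/√(1 − 0.7244²) = 1.45058
L₀ = γL = 1.45058 × 22.73 = 32.97 m

L₀ ≈ 32.97 m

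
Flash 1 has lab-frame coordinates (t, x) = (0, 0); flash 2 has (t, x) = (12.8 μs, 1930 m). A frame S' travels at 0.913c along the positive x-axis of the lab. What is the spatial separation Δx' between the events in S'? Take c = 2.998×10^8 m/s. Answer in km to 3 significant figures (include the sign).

γ = 1/√(1 − 0.913²) = 2.4512
Δx' = γ(Δx − vΔt) = 2.4512 × (1930 m − 0.913×(2.998×10^8 m/s)×12.8×10^-6 s)
= 2.4512 × (-1573.6 m) = -3.86 km

Δx' ≈ -3.86 km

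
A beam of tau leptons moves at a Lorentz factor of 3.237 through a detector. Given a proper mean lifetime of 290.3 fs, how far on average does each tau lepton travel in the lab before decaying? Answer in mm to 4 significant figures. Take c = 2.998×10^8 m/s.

β = √(1 − 1/γ²) = √(1 − 1/3.237²) = 0.951085
Dilated lifetime: Δt = γτ₀ = 3.237 × 290.3 fs = 939.701 fs
d = vΔt = 0.951085c × 939.701 fs = 2.85135×10^8 m/s × 9.39701×10^-13 s = 0.2679 mm

d ≈ 0.2679 mm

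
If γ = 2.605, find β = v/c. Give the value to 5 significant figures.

β = √(1 − 1/γ²) = √(1 − 1/2.605²) = √(0.8526383) = 0.92338

β ≈ 0.92338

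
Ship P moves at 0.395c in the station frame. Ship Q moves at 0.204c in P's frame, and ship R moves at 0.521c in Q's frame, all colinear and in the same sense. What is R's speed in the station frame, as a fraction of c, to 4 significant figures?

u ≈ 0.8344c

Compose boost 2: (0.204 + 0.395)/(1 + 0.204×0.395) = 0.5990/1.08058 = 0.554332
Compose boost 3: (0.521 + 0.554332)/(1 + 0.521×0.554332) = 1.07533/1.28881 = 0.8344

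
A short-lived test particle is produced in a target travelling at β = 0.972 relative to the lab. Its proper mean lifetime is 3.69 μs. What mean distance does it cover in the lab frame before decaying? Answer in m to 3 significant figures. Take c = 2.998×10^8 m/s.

d ≈ 4580 m

γ = 1/√(1 − 0.972²) = 4.2557
Dilated lifetime: Δt = γτ₀ = 4.2557 × 3.69 μs = 15.703 μs
d = vΔt = 0.972c × 15.703 μs = 2.9141×10^8 m/s × 1.5703×10^-5 s = 4580 m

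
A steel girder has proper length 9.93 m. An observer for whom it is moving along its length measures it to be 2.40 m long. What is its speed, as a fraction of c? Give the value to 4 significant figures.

β ≈ 0.9704

γ = L₀/L = 9.93/2.40 = 4.13750
β = √(1 − 1/γ²) = 0.9704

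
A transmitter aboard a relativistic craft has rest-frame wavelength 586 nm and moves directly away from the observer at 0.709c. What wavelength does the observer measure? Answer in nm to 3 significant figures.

λ_obs ≈ 1420 nm

Relativistic Doppler: λ_obs = λ_src √((1+β)/(1−β))
= 586 × √(1.7090/0.29100) = 586 × 2.4234 = 1420 nm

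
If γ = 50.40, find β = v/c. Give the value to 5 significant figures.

β ≈ 0.99980

β = √(1 − 1/γ²) = √(1 − 1/50.40²) = √(0.9996063) = 0.99980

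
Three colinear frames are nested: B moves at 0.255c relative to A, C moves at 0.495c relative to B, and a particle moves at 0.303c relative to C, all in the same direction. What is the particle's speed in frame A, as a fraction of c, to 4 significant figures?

Compose boost 2: (0.495 + 0.255)/(1 + 0.495×0.255) = 0.7500/1.12623 = 0.665942
Compose boost 3: (0.303 + 0.665942)/(1 + 0.303×0.665942) = 0.968942/1.20178 = 0.8063

u ≈ 0.8063c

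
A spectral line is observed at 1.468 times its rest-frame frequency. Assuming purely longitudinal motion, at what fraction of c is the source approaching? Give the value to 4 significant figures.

f_obs/f_src = √((1+β)/(1−β)) = 1.468  ⇒  (1+β)/(1−β) = 2.15502
β = |1 − D²|/(1 + D²) = |1 − 2.15502|/(1 + 2.15502) = 0.3661

β ≈ 0.3661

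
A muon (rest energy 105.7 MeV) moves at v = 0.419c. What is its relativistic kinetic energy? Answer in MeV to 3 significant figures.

γ = 1/√(1 − 0.419²) = 1.1013
K = (γ − 1)m₀c² = (1.1013 − 1) × 105.7 MeV = 0.10134 × 105.7 MeV = 10.7 MeV

K ≈ 10.7 MeV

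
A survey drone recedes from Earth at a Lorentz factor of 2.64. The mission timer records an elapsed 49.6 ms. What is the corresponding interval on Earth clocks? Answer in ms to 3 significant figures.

γ = 2.64 (given)
Time dilation: Δt = γτ₀ = 2.64 × 49.6 ms = 131 ms

Δt ≈ 131 ms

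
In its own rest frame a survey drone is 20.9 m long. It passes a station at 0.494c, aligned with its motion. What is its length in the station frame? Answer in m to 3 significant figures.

L ≈ 18.2 m

γ = 1/√(1 − 0.494²) = 1.1501
Length contraction: L = L₀/γ = 20.9/1.1501 = 18.2 m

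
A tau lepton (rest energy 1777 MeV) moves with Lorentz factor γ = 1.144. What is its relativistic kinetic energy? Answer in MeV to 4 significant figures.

K ≈ 255.9 MeV

γ = 1.144 (given)
K = (γ − 1)m₀c² = (1.144 − 1) × 1777 MeV = 0.144000 × 1777 MeV = 255.9 MeV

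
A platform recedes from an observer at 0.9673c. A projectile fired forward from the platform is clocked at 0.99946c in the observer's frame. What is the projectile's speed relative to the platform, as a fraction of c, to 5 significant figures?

u' ≈ 0.96802c

Inverse velocity addition: u' = (u − v)/(1 − uv/c²)
= (0.99946 − 0.9673)/(1 − 0.99946×0.9673) = 0.032160/0.03322234 = 0.96802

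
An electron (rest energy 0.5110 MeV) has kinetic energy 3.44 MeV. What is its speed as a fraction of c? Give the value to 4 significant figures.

γ = 1 + K/(m₀c²) = 1 + 3.44/0.5110 = 7.73190
β = √(1 − 1/γ²) = 0.9916

β ≈ 0.9916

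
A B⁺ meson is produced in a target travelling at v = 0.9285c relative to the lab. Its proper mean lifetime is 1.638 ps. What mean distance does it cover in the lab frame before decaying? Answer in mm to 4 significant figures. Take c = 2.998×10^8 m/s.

d ≈ 1.228 mm

γ = 1/√(1 − 0.9285²) = 2.69300
Dilated lifetime: Δt = γτ₀ = 2.69300 × 1.638 ps = 4.41114 ps
d = vΔt = 0.9285c × 4.41114 ps = 2.78364×10^8 m/s × 4.41114×10^-12 s = 1.228 mm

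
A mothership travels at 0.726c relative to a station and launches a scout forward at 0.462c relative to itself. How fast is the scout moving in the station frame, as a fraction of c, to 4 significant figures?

u ≈ 0.8896c

Compose boost 2: (0.462 + 0.726)/(1 + 0.462×0.726) = 1.188/1.33541 = 0.8896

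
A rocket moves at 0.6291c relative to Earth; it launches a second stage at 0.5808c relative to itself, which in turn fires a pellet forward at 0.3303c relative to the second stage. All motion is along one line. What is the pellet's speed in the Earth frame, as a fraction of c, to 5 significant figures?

Compose boost 2: (0.5808 + 0.6291)/(1 + 0.5808×0.6291) = 1.2099/1.365381 = 0.8861261
Compose boost 3: (0.3303 + 0.8861261)/(1 + 0.3303×0.8861261) = 1.216426/1.292687 = 0.94101

u ≈ 0.94101c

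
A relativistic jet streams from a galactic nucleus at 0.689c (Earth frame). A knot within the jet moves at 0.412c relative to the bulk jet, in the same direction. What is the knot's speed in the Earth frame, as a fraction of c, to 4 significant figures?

Relativistic velocity addition: u = (u' + v)/(1 + u'v/c²)
= (0.412 + 0.689)/(1 + 0.412×0.689) = 1.101/1.28387 = 0.8576

u ≈ 0.8576c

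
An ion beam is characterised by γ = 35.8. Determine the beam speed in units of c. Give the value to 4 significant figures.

β ≈ 0.9996

β = √(1 − 1/γ²) = √(1 − 1/35.8²) = √(0.999220) = 0.9996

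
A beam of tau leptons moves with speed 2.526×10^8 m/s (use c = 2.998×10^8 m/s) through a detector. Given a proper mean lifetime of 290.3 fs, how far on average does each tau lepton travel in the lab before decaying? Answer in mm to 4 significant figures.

d ≈ 0.1361 mm

β = v/c = 2.526×10^8 / 2.998×10^8 = 0.842562
γ = 1/√(1 − 0.842562²) = 1.85667
Dilated lifetime: Δt = γτ₀ = 1.85667 × 290.3 fs = 538.990 fs
d = vΔt = 0.842562c × 538.990 fs = 2.52600×10^8 m/s × 5.38990×10^-13 s = 0.1361 mm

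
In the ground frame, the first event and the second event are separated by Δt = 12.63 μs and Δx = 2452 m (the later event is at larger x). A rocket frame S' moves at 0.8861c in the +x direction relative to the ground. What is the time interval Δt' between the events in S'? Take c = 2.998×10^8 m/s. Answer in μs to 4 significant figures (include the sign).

Δt' ≈ 11.61 μs

γ = 1/√(1 − 0.8861²) = 2.15752
Δt' = γ(Δt − vΔx/c²) = 2.15752 × (12.63 μs − 0.8861×2452 m / (2.998×10^8 m/s))
= 2.15752 × (5.38278 μs) = 11.61 μs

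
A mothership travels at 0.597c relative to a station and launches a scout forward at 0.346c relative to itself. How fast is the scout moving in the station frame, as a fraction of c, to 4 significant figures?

u ≈ 0.7816c

Compose boost 2: (0.346 + 0.597)/(1 + 0.346×0.597) = 0.9430/1.20656 = 0.7816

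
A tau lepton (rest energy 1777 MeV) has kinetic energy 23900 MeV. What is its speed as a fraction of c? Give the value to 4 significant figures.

β ≈ 0.9976

γ = 1 + K/(m₀c²) = 1 + 23900/1777 = 14.4496
β = √(1 − 1/γ²) = 0.9976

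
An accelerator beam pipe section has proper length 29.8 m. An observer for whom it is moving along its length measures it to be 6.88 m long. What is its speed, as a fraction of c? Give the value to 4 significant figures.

γ = L₀/L = 29.8/6.88 = 4.33140
β = √(1 − 1/γ²) = 0.9730

β ≈ 0.9730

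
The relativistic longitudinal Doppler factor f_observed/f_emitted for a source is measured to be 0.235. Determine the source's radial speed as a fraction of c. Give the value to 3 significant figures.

f_obs/f_src = √((1−β)/(1+β)) = 0.235  ⇒  (1−β)/(1+β) = 0.055225
β = |1 − D²|/(1 + D²) = |1 − 0.055225|/(1 + 0.055225) = 0.895

β ≈ 0.895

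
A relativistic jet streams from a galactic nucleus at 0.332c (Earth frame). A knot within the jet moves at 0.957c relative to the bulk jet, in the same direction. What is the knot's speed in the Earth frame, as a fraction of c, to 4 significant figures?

Relativistic velocity addition: u = (u' + v)/(1 + u'v/c²)
= (0.957 + 0.332)/(1 + 0.957×0.332) = 1.289/1.31772 = 0.9782

u ≈ 0.9782c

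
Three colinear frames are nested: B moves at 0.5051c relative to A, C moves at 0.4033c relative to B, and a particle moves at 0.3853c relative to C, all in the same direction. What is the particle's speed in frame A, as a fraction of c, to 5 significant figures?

u ≈ 0.88317c

Compose boost 2: (0.4033 + 0.5051)/(1 + 0.4033×0.5051) = 0.90840/1.203707 = 0.7546688
Compose boost 3: (0.3853 + 0.7546688)/(1 + 0.3853×0.7546688) = 1.139969/1.290774 = 0.88317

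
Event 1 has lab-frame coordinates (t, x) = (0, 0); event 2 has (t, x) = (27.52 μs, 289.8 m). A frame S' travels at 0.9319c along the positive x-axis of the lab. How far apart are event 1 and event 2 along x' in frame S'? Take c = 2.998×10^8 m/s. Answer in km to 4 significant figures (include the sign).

Δx' ≈ -20.40 km

γ = 1/√(1 − 0.9319²) = 2.75698
Δx' = γ(Δx − vΔt) = 2.75698 × (289.8 m − 0.9319×(2.998×10^8 m/s)×27.52×10^-6 s)
= 2.75698 × (-7398.84 m) = -20.40 km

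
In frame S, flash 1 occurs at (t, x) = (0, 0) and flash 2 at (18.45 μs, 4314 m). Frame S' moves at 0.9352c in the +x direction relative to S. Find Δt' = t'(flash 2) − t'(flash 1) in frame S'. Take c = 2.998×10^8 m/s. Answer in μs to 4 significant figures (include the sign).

Δt' ≈ 14.10 μs

γ = 1/√(1 − 0.9352²) = 2.82390
Δt' = γ(Δt − vΔx/c²) = 2.82390 × (18.45 μs − 0.9352×4314 m / (2.998×10^8 m/s))
= 2.82390 × (4.99285 μs) = 14.10 μs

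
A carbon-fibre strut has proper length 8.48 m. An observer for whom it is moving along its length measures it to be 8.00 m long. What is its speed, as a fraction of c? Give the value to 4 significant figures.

γ = L₀/L = 8.48/8.00 = 1.06000
β = √(1 − 1/γ²) = 0.3317

β ≈ 0.3317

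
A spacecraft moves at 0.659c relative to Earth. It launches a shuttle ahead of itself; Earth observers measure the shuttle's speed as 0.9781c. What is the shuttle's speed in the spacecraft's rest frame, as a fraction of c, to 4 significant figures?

Inverse velocity addition: u' = (u − v)/(1 − uv/c²)
= (0.9781 − 0.659)/(1 − 0.9781×0.659) = 0.3191/0.355432 = 0.8978

u' ≈ 0.8978c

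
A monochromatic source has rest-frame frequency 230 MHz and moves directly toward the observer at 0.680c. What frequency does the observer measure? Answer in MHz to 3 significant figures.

f_obs ≈ 527 MHz

Relativistic Doppler: f_obs = f_src √((1+β)/(1−β))
= 230 × √(1.6800/0.32000) = 230 × 2.2913 = 527 MHz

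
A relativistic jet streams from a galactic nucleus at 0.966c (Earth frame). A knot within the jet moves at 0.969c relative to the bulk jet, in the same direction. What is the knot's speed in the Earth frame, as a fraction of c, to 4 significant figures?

u ≈ 0.9995c

Relativistic velocity addition: u = (u' + v)/(1 + u'v/c²)
= (0.969 + 0.966)/(1 + 0.969×0.966) = 1.935/1.93605 = 0.9995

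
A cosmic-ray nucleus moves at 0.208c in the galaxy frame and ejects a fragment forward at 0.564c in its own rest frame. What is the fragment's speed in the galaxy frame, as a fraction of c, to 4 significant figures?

u ≈ 0.6909c

Compose boost 2: (0.564 + 0.208)/(1 + 0.564×0.208) = 0.7720/1.11731 = 0.6909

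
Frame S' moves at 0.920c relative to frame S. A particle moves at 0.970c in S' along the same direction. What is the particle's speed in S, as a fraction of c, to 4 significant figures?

u ≈ 0.9987c

Relativistic velocity addition: u = (u' + v)/(1 + u'v/c²)
= (0.970 + 0.920)/(1 + 0.970×0.920) = 1.890/1.89240 = 0.9987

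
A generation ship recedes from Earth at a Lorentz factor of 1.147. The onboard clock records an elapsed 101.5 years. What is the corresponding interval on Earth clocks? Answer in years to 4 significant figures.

γ = 1.147 (given)
Time dilation: Δt = γτ₀ = 1.147 × 101.5 years = 116.4 years

Δt ≈ 116.4 years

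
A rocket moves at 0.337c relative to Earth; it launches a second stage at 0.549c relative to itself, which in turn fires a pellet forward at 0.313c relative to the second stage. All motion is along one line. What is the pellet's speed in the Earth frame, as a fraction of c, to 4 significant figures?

u ≈ 0.8595c

Compose boost 2: (0.549 + 0.337)/(1 + 0.549×0.337) = 0.8860/1.18501 = 0.747671
Compose boost 3: (0.313 + 0.747671)/(1 + 0.313×0.747671) = 1.06067/1.23402 = 0.8595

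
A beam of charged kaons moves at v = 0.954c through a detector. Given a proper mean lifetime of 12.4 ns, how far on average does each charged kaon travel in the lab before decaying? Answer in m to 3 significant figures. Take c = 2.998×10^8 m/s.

γ = 1/√(1 − 0.954²) = 3.3355
Dilated lifetime: Δt = γτ₀ = 3.3355 × 12.4 ns = 41.360 ns
d = vΔt = 0.954c × 41.360 ns = 2.8601×10^8 m/s × 4.1360×10^-8 s = 11.8 m

d ≈ 11.8 m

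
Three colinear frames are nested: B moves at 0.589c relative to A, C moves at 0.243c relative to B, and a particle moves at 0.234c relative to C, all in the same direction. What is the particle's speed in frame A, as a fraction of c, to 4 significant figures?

Compose boost 2: (0.243 + 0.589)/(1 + 0.243×0.589) = 0.8320/1.14313 = 0.727828
Compose boost 3: (0.234 + 0.727828)/(1 + 0.234×0.727828) = 0.961828/1.17031 = 0.8219

u ≈ 0.8219c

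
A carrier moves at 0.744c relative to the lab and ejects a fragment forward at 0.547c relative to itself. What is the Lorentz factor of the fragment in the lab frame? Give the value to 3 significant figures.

u_lab = (0.547 + 0.744)/(1 + 0.547×0.744) = 1.291/1.40697 = 0.917576
γ = 1/√(1 − 0.917576²) = 2.52

γ ≈ 2.52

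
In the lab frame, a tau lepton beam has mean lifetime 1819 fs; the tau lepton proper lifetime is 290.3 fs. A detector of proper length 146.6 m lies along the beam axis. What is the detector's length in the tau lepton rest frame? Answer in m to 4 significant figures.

Time dilation ⇒ γ = Δt/τ₀ = 1819/290.3 = 6.26593
Length contraction: L = L₀/γ = 146.6/6.26593 = 23.40 m

L ≈ 23.40 m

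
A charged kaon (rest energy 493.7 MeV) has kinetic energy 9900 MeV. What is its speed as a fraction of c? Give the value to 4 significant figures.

β ≈ 0.9989

γ = 1 + K/(m₀c²) = 1 + 9900/493.7 = 21.0527
β = √(1 − 1/γ²) = 0.9989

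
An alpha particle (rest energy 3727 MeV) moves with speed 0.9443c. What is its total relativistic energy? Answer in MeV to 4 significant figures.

E ≈ 11330 MeV

γ = 1/√(1 − 0.9443²) = 3.03872
E = γm₀c² = 3.03872 × 3727 MeV = 11330 MeV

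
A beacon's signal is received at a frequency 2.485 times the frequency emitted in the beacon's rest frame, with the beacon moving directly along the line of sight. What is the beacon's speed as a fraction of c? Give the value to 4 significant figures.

f_obs/f_src = √((1+β)/(1−β)) = 2.485  ⇒  (1+β)/(1−β) = 6.17522
β = |1 − D²|/(1 + D²) = |1 − 6.17522|/(1 + 6.17522) = 0.7213

β ≈ 0.7213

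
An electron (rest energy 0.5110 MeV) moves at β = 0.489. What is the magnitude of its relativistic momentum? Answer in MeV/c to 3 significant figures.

γ = 1/√(1 − 0.489²) = 1.1464
p = γβm₀c = 1.1464 × 0.489 × 0.5110 MeV/c = 0.286 MeV/c

p ≈ 0.286 MeV/c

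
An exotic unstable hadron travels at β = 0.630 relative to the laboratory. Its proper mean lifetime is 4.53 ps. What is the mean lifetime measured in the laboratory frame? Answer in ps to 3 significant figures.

γ = 1/√(1 − 0.630²) = 1.2877
Time dilation: Δt = γτ₀ = 1.2877 × 4.53 ps = 5.83 ps

Δt ≈ 5.83 ps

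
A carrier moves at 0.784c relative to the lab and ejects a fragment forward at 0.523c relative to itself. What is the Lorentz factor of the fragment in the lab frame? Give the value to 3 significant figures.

γ ≈ 2.66

u_lab = (0.523 + 0.784)/(1 + 0.523×0.784) = 1.307/1.41003 = 0.926929
γ = 1/√(1 − 0.926929²) = 2.66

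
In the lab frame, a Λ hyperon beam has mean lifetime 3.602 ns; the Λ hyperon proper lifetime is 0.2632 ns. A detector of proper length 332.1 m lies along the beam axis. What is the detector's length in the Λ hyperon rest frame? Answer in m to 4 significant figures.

L ≈ 24.27 m

Time dilation ⇒ γ = Δt/τ₀ = 3.602/0.2632 = 13.6854
Length contraction: L = L₀/γ = 332.1/13.6854 = 24.27 m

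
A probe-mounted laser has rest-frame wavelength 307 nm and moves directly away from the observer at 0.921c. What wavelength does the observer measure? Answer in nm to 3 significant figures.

λ_obs ≈ 1510 nm

Relativistic Doppler: λ_obs = λ_src √((1+β)/(1−β))
= 307 × √(1.9210/0.079000) = 307 × 4.9312 = 1510 nm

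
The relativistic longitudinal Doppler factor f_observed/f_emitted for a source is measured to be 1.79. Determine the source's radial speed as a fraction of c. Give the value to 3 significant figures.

β ≈ 0.524

f_obs/f_src = √((1+β)/(1−β)) = 1.79  ⇒  (1+β)/(1−β) = 3.2041
β = |1 − D²|/(1 + D²) = |1 − 3.2041|/(1 + 3.2041) = 0.524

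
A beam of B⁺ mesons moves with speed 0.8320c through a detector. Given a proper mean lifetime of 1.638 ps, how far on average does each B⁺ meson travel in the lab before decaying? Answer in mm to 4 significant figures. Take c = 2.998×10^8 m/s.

γ = 1/√(1 − 0.8320²) = 1.80253
Dilated lifetime: Δt = γτ₀ = 1.80253 × 1.638 ps = 2.95254 ps
d = vΔt = 0.8320c × 2.95254 ps = 2.49434×10^8 m/s × 2.95254×10^-12 s = 0.7365 mm

d ≈ 0.7365 mm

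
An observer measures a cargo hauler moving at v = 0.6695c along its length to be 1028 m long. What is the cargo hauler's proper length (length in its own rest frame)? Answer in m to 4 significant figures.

γ = 1/√(1 − 0.6695²) = 1.34624
L₀ = γL = 1.34624 × 1028 = 1384 m

L₀ ≈ 1384 m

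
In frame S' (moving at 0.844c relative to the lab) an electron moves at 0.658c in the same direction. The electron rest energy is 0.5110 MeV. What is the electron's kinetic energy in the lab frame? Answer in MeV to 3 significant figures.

K ≈ 1.46 MeV

u_lab = (0.658 + 0.844)/(1 + 0.658×0.844) = 0.965698
γ = 1/√(1 − 0.965698²) = 3.8511
K = (γ − 1)m₀c² = (3.8511 − 1) × 0.5110 = 2.8511 × 0.5110 = 1.46 MeV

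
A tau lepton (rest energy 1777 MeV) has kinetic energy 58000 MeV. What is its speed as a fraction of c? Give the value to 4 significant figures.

β ≈ 0.9996

γ = 1 + K/(m₀c²) = 1 + 58000/1777 = 33.6393
β = √(1 − 1/γ²) = 0.9996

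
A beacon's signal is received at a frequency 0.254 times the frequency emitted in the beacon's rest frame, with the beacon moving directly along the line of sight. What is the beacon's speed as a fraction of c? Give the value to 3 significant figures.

β ≈ 0.879

f_obs/f_src = √((1−β)/(1+β)) = 0.254  ⇒  (1−β)/(1+β) = 0.064516
β = |1 − D²|/(1 + D²) = |1 − 0.064516|/(1 + 0.064516) = 0.879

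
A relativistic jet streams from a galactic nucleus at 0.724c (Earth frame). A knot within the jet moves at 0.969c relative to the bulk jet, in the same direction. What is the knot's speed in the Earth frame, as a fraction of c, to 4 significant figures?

Relativistic velocity addition: u = (u' + v)/(1 + u'v/c²)
= (0.969 + 0.724)/(1 + 0.969×0.724) = 1.693/1.70156 = 0.9950

u ≈ 0.9950c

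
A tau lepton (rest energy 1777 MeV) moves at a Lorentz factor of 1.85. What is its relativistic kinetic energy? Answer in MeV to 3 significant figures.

K ≈ 1510 MeV

γ = 1.85 (given)
K = (γ − 1)m₀c² = (1.85 − 1) × 1777 MeV = 0.85000 × 1777 MeV = 1510 MeV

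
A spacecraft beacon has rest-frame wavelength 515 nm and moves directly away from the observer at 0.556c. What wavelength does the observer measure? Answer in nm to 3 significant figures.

λ_obs ≈ 964 nm

Relativistic Doppler: λ_obs = λ_src √((1+β)/(1−β))
= 515 × √(1.5560/0.44400) = 515 × 1.8720 = 964 nm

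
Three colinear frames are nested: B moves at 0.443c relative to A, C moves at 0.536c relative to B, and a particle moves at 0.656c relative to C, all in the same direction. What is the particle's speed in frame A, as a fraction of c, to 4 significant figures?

Compose boost 2: (0.536 + 0.443)/(1 + 0.536×0.443) = 0.9790/1.23745 = 0.791144
Compose boost 3: (0.656 + 0.791144)/(1 + 0.656×0.791144) = 1.44714/1.51899 = 0.9527

u ≈ 0.9527c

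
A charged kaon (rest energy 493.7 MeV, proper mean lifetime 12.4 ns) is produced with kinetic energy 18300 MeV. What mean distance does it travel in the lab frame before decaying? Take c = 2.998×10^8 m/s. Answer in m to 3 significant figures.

γ = 1 + K/(m₀c²) = 1 + 18300/493.7 = 38.067
β = √(1 − 1/γ²) = 0.99965
Dilated lifetime: γτ₀ = 38.067 × 12.4 ns = 472.03 ns
d = βc·γτ₀ = 0.99965 × (2.998×10^8 m/s) × 4.7203×10^-7 s = 141 m

d ≈ 141 m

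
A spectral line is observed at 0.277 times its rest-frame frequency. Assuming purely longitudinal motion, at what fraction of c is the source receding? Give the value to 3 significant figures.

β ≈ 0.857

f_obs/f_src = √((1−β)/(1+β)) = 0.277  ⇒  (1−β)/(1+β) = 0.076729
β = |1 − D²|/(1 + D²) = |1 − 0.076729|/(1 + 0.076729) = 0.857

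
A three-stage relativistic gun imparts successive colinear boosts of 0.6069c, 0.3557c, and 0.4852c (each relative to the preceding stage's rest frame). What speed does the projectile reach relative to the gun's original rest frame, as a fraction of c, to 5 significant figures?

u ≈ 0.92252c

Compose boost 2: (0.3557 + 0.6069)/(1 + 0.3557×0.6069) = 0.96260/1.215874 = 0.7916937
Compose boost 3: (0.4852 + 0.7916937)/(1 + 0.4852×0.7916937) = 1.276894/1.384130 = 0.92252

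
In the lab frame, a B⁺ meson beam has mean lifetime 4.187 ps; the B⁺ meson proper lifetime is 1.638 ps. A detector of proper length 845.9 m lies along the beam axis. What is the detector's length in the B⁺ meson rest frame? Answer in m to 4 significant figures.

L ≈ 330.9 m

Time dilation ⇒ γ = Δt/τ₀ = 4.187/1.638 = 2.55617
Length contraction: L = L₀/γ = 845.9/2.55617 = 330.9 m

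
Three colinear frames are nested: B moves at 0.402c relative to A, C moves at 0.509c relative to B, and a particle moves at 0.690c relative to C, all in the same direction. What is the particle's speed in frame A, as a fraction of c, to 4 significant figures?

Compose boost 2: (0.509 + 0.402)/(1 + 0.509×0.402) = 0.9110/1.20462 = 0.756256
Compose boost 3: (0.690 + 0.756256)/(1 + 0.690×0.756256) = 1.44626/1.52182 = 0.9503

u ≈ 0.9503c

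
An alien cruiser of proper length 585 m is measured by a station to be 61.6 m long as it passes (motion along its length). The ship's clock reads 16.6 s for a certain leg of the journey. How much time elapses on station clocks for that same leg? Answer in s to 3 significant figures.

Length contraction ⇒ γ = L₀/L = 585/61.6 = 9.4968
Time dilation: Δt = γτ₀ = 9.4968 × 16.6 s = 158 s

Δt ≈ 158 s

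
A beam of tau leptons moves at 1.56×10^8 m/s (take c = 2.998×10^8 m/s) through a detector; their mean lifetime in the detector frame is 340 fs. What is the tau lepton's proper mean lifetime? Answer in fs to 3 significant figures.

β = v/c = 1.56×10^8 / 2.998×10^8 = 0.52035
γ = 1/√(1 − 0.52035²) = 1.1710
Proper time: τ₀ = Δt/γ = 340/1.1710 = 290 fs

τ₀ ≈ 290 fs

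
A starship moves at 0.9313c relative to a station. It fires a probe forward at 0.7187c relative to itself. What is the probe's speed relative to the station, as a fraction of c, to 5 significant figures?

u ≈ 0.98842c

Relativistic velocity addition: u = (u' + v)/(1 + u'v/c²)
= (0.7187 + 0.9313)/(1 + 0.7187×0.9313) = 1.6500/1.669325 = 0.98842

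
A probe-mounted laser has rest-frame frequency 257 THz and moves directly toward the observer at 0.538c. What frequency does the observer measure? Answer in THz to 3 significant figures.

f_obs ≈ 469 THz

Relativistic Doppler: f_obs = f_src √((1+β)/(1−β))
= 257 × √(1.5380/0.46200) = 257 × 1.8246 = 469 THz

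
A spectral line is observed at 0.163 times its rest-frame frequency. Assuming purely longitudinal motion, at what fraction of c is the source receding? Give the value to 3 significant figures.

f_obs/f_src = √((1−β)/(1+β)) = 0.163  ⇒  (1−β)/(1+β) = 0.026569
β = |1 − D²|/(1 + D²) = |1 − 0.026569|/(1 + 0.026569) = 0.948

β ≈ 0.948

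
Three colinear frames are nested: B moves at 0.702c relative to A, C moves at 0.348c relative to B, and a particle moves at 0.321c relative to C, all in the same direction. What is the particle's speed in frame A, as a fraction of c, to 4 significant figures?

Compose boost 2: (0.348 + 0.702)/(1 + 0.348×0.702) = 1.050/1.24430 = 0.843851
Compose boost 3: (0.321 + 0.843851)/(1 + 0.321×0.843851) = 1.16485/1.27088 = 0.9166

u ≈ 0.9166c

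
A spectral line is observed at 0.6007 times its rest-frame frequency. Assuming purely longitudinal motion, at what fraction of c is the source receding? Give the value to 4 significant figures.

f_obs/f_src = √((1−β)/(1+β)) = 0.6007  ⇒  (1−β)/(1+β) = 0.360840
β = |1 − D²|/(1 + D²) = |1 − 0.360840|/(1 + 0.360840) = 0.4697

β ≈ 0.4697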